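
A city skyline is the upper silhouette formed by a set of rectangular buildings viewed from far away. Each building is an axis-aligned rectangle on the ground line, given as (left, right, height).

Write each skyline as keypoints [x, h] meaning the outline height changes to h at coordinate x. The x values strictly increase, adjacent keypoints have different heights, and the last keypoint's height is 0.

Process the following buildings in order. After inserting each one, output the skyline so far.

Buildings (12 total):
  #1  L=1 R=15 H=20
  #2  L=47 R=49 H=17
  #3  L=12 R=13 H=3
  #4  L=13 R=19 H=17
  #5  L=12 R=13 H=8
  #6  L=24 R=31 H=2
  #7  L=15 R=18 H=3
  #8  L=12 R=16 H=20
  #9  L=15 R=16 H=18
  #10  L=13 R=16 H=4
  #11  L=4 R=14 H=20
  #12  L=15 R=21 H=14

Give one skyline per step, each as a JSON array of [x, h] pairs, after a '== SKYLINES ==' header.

== SKYLINES ==
[[1,20],[15,0]]
[[1,20],[15,0],[47,17],[49,0]]
[[1,20],[15,0],[47,17],[49,0]]
[[1,20],[15,17],[19,0],[47,17],[49,0]]
[[1,20],[15,17],[19,0],[47,17],[49,0]]
[[1,20],[15,17],[19,0],[24,2],[31,0],[47,17],[49,0]]
[[1,20],[15,17],[19,0],[24,2],[31,0],[47,17],[49,0]]
[[1,20],[16,17],[19,0],[24,2],[31,0],[47,17],[49,0]]
[[1,20],[16,17],[19,0],[24,2],[31,0],[47,17],[49,0]]
[[1,20],[16,17],[19,0],[24,2],[31,0],[47,17],[49,0]]
[[1,20],[16,17],[19,0],[24,2],[31,0],[47,17],[49,0]]
[[1,20],[16,17],[19,14],[21,0],[24,2],[31,0],[47,17],[49,0]]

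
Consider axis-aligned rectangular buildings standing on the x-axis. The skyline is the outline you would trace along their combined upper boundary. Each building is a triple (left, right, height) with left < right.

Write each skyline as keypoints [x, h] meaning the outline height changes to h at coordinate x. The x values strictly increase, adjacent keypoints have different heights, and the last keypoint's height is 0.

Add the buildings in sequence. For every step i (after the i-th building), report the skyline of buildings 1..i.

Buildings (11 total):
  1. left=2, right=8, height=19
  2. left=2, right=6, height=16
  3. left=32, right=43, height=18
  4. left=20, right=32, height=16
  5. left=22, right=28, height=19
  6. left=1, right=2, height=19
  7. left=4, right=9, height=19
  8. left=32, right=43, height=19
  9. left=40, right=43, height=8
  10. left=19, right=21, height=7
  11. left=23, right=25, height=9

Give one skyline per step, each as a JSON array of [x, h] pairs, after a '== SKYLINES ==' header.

== SKYLINES ==
[[2,19],[8,0]]
[[2,19],[8,0]]
[[2,19],[8,0],[32,18],[43,0]]
[[2,19],[8,0],[20,16],[32,18],[43,0]]
[[2,19],[8,0],[20,16],[22,19],[28,16],[32,18],[43,0]]
[[1,19],[8,0],[20,16],[22,19],[28,16],[32,18],[43,0]]
[[1,19],[9,0],[20,16],[22,19],[28,16],[32,18],[43,0]]
[[1,19],[9,0],[20,16],[22,19],[28,16],[32,19],[43,0]]
[[1,19],[9,0],[20,16],[22,19],[28,16],[32,19],[43,0]]
[[1,19],[9,0],[19,7],[20,16],[22,19],[28,16],[32,19],[43,0]]
[[1,19],[9,0],[19,7],[20,16],[22,19],[28,16],[32,19],[43,0]]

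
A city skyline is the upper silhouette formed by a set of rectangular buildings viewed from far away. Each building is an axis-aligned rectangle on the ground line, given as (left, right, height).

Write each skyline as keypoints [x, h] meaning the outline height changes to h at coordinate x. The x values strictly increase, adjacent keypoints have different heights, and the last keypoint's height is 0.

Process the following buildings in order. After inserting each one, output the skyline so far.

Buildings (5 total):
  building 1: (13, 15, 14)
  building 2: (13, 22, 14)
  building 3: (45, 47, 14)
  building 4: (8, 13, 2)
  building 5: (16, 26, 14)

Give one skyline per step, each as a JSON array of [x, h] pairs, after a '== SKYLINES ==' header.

== SKYLINES ==
[[13,14],[15,0]]
[[13,14],[22,0]]
[[13,14],[22,0],[45,14],[47,0]]
[[8,2],[13,14],[22,0],[45,14],[47,0]]
[[8,2],[13,14],[26,0],[45,14],[47,0]]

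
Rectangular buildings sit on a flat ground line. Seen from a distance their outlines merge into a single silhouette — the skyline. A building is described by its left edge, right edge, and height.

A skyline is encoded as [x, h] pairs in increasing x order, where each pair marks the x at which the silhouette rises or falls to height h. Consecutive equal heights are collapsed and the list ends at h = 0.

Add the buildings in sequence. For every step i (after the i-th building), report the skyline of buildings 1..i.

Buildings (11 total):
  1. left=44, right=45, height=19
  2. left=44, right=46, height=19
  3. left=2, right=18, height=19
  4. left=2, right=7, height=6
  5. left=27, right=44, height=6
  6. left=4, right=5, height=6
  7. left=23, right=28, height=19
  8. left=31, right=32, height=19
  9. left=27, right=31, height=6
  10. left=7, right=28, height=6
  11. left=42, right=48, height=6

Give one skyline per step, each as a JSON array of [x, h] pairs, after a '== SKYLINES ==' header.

== SKYLINES ==
[[44,19],[45,0]]
[[44,19],[46,0]]
[[2,19],[18,0],[44,19],[46,0]]
[[2,19],[18,0],[44,19],[46,0]]
[[2,19],[18,0],[27,6],[44,19],[46,0]]
[[2,19],[18,0],[27,6],[44,19],[46,0]]
[[2,19],[18,0],[23,19],[28,6],[44,19],[46,0]]
[[2,19],[18,0],[23,19],[28,6],[31,19],[32,6],[44,19],[46,0]]
[[2,19],[18,0],[23,19],[28,6],[31,19],[32,6],[44,19],[46,0]]
[[2,19],[18,6],[23,19],[28,6],[31,19],[32,6],[44,19],[46,0]]
[[2,19],[18,6],[23,19],[28,6],[31,19],[32,6],[44,19],[46,6],[48,0]]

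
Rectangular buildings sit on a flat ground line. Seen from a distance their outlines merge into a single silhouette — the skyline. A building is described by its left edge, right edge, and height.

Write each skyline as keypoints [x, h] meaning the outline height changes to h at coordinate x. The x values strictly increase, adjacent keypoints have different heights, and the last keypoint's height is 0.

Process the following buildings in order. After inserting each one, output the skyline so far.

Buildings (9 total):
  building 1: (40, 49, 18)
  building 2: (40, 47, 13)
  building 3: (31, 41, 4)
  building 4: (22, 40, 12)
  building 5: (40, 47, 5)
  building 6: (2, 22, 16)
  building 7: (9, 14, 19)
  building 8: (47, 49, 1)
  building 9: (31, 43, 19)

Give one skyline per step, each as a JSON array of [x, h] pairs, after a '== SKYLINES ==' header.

== SKYLINES ==
[[40,18],[49,0]]
[[40,18],[49,0]]
[[31,4],[40,18],[49,0]]
[[22,12],[40,18],[49,0]]
[[22,12],[40,18],[49,0]]
[[2,16],[22,12],[40,18],[49,0]]
[[2,16],[9,19],[14,16],[22,12],[40,18],[49,0]]
[[2,16],[9,19],[14,16],[22,12],[40,18],[49,0]]
[[2,16],[9,19],[14,16],[22,12],[31,19],[43,18],[49,0]]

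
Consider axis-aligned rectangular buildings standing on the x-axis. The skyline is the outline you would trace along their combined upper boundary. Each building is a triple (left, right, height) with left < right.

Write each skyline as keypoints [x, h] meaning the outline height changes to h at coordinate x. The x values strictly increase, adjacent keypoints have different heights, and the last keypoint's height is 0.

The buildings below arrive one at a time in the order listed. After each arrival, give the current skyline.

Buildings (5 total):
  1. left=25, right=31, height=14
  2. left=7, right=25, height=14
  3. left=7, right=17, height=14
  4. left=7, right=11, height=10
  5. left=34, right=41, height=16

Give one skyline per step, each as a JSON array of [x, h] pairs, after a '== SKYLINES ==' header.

== SKYLINES ==
[[25,14],[31,0]]
[[7,14],[31,0]]
[[7,14],[31,0]]
[[7,14],[31,0]]
[[7,14],[31,0],[34,16],[41,0]]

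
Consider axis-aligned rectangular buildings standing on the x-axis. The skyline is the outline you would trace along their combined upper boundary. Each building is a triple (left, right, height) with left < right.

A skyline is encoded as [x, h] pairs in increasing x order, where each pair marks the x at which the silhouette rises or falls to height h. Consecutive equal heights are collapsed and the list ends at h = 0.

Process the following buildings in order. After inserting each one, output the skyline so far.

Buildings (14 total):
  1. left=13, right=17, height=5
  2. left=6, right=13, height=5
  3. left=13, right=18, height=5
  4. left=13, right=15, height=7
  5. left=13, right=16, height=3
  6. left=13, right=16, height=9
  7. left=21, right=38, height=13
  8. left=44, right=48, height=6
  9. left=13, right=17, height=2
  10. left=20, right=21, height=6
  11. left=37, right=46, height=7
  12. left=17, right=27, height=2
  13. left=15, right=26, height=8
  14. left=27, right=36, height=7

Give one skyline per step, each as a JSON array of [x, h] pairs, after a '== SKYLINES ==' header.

== SKYLINES ==
[[13,5],[17,0]]
[[6,5],[17,0]]
[[6,5],[18,0]]
[[6,5],[13,7],[15,5],[18,0]]
[[6,5],[13,7],[15,5],[18,0]]
[[6,5],[13,9],[16,5],[18,0]]
[[6,5],[13,9],[16,5],[18,0],[21,13],[38,0]]
[[6,5],[13,9],[16,5],[18,0],[21,13],[38,0],[44,6],[48,0]]
[[6,5],[13,9],[16,5],[18,0],[21,13],[38,0],[44,6],[48,0]]
[[6,5],[13,9],[16,5],[18,0],[20,6],[21,13],[38,0],[44,6],[48,0]]
[[6,5],[13,9],[16,5],[18,0],[20,6],[21,13],[38,7],[46,6],[48,0]]
[[6,5],[13,9],[16,5],[18,2],[20,6],[21,13],[38,7],[46,6],[48,0]]
[[6,5],[13,9],[16,8],[21,13],[38,7],[46,6],[48,0]]
[[6,5],[13,9],[16,8],[21,13],[38,7],[46,6],[48,0]]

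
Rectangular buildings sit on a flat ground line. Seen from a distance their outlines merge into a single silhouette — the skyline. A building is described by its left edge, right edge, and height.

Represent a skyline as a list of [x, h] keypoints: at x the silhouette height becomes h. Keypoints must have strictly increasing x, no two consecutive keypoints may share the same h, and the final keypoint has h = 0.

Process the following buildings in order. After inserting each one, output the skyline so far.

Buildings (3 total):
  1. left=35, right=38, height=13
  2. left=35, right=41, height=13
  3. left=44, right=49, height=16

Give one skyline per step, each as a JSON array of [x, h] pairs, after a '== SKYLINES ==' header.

== SKYLINES ==
[[35,13],[38,0]]
[[35,13],[41,0]]
[[35,13],[41,0],[44,16],[49,0]]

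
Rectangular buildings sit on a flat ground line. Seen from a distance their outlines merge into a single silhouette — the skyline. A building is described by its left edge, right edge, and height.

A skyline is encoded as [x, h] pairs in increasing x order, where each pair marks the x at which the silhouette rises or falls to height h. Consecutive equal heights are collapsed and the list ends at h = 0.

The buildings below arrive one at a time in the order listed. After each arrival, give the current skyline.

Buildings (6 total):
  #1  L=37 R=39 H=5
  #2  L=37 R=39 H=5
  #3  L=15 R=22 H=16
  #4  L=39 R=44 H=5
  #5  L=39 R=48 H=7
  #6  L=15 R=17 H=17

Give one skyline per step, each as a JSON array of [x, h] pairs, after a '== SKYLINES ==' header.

== SKYLINES ==
[[37,5],[39,0]]
[[37,5],[39,0]]
[[15,16],[22,0],[37,5],[39,0]]
[[15,16],[22,0],[37,5],[44,0]]
[[15,16],[22,0],[37,5],[39,7],[48,0]]
[[15,17],[17,16],[22,0],[37,5],[39,7],[48,0]]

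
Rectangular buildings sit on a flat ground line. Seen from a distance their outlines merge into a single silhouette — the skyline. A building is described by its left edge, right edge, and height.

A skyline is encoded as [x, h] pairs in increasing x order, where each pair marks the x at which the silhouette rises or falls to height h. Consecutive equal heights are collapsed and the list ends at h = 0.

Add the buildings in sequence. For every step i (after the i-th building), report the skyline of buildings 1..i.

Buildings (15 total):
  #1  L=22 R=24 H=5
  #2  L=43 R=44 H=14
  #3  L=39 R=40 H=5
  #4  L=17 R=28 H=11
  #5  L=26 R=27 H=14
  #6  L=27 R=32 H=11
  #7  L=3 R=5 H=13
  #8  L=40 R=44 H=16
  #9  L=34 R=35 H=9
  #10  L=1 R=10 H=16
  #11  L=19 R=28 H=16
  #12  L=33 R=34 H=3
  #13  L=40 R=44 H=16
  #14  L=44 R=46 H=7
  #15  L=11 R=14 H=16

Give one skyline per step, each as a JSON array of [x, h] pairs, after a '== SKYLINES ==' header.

== SKYLINES ==
[[22,5],[24,0]]
[[22,5],[24,0],[43,14],[44,0]]
[[22,5],[24,0],[39,5],[40,0],[43,14],[44,0]]
[[17,11],[28,0],[39,5],[40,0],[43,14],[44,0]]
[[17,11],[26,14],[27,11],[28,0],[39,5],[40,0],[43,14],[44,0]]
[[17,11],[26,14],[27,11],[32,0],[39,5],[40,0],[43,14],[44,0]]
[[3,13],[5,0],[17,11],[26,14],[27,11],[32,0],[39,5],[40,0],[43,14],[44,0]]
[[3,13],[5,0],[17,11],[26,14],[27,11],[32,0],[39,5],[40,16],[44,0]]
[[3,13],[5,0],[17,11],[26,14],[27,11],[32,0],[34,9],[35,0],[39,5],[40,16],[44,0]]
[[1,16],[10,0],[17,11],[26,14],[27,11],[32,0],[34,9],[35,0],[39,5],[40,16],[44,0]]
[[1,16],[10,0],[17,11],[19,16],[28,11],[32,0],[34,9],[35,0],[39,5],[40,16],[44,0]]
[[1,16],[10,0],[17,11],[19,16],[28,11],[32,0],[33,3],[34,9],[35,0],[39,5],[40,16],[44,0]]
[[1,16],[10,0],[17,11],[19,16],[28,11],[32,0],[33,3],[34,9],[35,0],[39,5],[40,16],[44,0]]
[[1,16],[10,0],[17,11],[19,16],[28,11],[32,0],[33,3],[34,9],[35,0],[39,5],[40,16],[44,7],[46,0]]
[[1,16],[10,0],[11,16],[14,0],[17,11],[19,16],[28,11],[32,0],[33,3],[34,9],[35,0],[39,5],[40,16],[44,7],[46,0]]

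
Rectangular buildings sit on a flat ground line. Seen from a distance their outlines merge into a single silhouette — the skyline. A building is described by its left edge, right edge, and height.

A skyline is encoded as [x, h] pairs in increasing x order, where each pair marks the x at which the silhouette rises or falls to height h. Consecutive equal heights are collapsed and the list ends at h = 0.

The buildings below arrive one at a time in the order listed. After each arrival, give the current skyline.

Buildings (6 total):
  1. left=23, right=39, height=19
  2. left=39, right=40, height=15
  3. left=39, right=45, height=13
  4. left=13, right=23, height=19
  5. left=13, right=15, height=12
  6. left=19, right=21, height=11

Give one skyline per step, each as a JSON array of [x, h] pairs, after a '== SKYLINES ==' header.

== SKYLINES ==
[[23,19],[39,0]]
[[23,19],[39,15],[40,0]]
[[23,19],[39,15],[40,13],[45,0]]
[[13,19],[39,15],[40,13],[45,0]]
[[13,19],[39,15],[40,13],[45,0]]
[[13,19],[39,15],[40,13],[45,0]]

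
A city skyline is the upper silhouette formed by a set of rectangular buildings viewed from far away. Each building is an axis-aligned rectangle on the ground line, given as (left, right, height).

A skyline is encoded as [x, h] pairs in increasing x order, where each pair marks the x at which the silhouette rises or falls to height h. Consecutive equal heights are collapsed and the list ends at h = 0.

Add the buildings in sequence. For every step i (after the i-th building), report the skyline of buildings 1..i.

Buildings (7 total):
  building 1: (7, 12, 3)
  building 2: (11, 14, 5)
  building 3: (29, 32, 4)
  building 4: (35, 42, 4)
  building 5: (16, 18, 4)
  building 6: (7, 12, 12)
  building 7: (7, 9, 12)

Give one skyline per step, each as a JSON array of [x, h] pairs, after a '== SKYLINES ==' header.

== SKYLINES ==
[[7,3],[12,0]]
[[7,3],[11,5],[14,0]]
[[7,3],[11,5],[14,0],[29,4],[32,0]]
[[7,3],[11,5],[14,0],[29,4],[32,0],[35,4],[42,0]]
[[7,3],[11,5],[14,0],[16,4],[18,0],[29,4],[32,0],[35,4],[42,0]]
[[7,12],[12,5],[14,0],[16,4],[18,0],[29,4],[32,0],[35,4],[42,0]]
[[7,12],[12,5],[14,0],[16,4],[18,0],[29,4],[32,0],[35,4],[42,0]]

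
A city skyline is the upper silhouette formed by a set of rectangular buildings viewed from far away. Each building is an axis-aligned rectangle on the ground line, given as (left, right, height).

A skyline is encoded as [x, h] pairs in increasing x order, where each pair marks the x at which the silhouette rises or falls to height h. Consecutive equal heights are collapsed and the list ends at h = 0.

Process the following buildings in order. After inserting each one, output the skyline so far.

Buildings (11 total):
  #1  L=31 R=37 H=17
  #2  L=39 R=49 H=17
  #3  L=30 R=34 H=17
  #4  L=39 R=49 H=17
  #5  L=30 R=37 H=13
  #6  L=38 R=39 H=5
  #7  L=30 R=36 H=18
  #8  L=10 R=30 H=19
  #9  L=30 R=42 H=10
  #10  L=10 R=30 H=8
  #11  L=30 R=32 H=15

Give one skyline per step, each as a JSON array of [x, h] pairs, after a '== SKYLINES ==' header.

== SKYLINES ==
[[31,17],[37,0]]
[[31,17],[37,0],[39,17],[49,0]]
[[30,17],[37,0],[39,17],[49,0]]
[[30,17],[37,0],[39,17],[49,0]]
[[30,17],[37,0],[39,17],[49,0]]
[[30,17],[37,0],[38,5],[39,17],[49,0]]
[[30,18],[36,17],[37,0],[38,5],[39,17],[49,0]]
[[10,19],[30,18],[36,17],[37,0],[38,5],[39,17],[49,0]]
[[10,19],[30,18],[36,17],[37,10],[39,17],[49,0]]
[[10,19],[30,18],[36,17],[37,10],[39,17],[49,0]]
[[10,19],[30,18],[36,17],[37,10],[39,17],[49,0]]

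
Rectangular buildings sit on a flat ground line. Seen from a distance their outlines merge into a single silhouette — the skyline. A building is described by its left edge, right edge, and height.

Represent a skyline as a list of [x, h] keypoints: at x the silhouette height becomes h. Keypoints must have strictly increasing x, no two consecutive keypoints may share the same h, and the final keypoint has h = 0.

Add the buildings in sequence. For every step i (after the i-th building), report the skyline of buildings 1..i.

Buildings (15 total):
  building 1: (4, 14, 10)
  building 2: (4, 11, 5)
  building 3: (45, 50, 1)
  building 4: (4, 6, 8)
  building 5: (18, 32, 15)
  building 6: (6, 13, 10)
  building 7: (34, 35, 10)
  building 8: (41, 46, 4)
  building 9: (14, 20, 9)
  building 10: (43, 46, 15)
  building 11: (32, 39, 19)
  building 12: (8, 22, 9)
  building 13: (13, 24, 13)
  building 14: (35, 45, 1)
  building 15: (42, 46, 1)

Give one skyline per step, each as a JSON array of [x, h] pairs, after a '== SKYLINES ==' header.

== SKYLINES ==
[[4,10],[14,0]]
[[4,10],[14,0]]
[[4,10],[14,0],[45,1],[50,0]]
[[4,10],[14,0],[45,1],[50,0]]
[[4,10],[14,0],[18,15],[32,0],[45,1],[50,0]]
[[4,10],[14,0],[18,15],[32,0],[45,1],[50,0]]
[[4,10],[14,0],[18,15],[32,0],[34,10],[35,0],[45,1],[50,0]]
[[4,10],[14,0],[18,15],[32,0],[34,10],[35,0],[41,4],[46,1],[50,0]]
[[4,10],[14,9],[18,15],[32,0],[34,10],[35,0],[41,4],[46,1],[50,0]]
[[4,10],[14,9],[18,15],[32,0],[34,10],[35,0],[41,4],[43,15],[46,1],[50,0]]
[[4,10],[14,9],[18,15],[32,19],[39,0],[41,4],[43,15],[46,1],[50,0]]
[[4,10],[14,9],[18,15],[32,19],[39,0],[41,4],[43,15],[46,1],[50,0]]
[[4,10],[13,13],[18,15],[32,19],[39,0],[41,4],[43,15],[46,1],[50,0]]
[[4,10],[13,13],[18,15],[32,19],[39,1],[41,4],[43,15],[46,1],[50,0]]
[[4,10],[13,13],[18,15],[32,19],[39,1],[41,4],[43,15],[46,1],[50,0]]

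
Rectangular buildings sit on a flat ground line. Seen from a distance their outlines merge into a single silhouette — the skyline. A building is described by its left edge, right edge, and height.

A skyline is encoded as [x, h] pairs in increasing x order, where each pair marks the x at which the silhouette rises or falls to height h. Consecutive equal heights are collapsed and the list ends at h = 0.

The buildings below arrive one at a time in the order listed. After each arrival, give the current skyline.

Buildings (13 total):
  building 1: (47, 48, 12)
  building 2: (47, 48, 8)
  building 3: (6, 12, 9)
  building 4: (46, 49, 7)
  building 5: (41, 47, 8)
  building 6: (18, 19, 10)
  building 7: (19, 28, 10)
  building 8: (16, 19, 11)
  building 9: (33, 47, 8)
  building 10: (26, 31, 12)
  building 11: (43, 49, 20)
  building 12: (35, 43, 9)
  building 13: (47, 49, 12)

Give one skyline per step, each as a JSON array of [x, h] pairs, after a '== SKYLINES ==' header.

== SKYLINES ==
[[47,12],[48,0]]
[[47,12],[48,0]]
[[6,9],[12,0],[47,12],[48,0]]
[[6,9],[12,0],[46,7],[47,12],[48,7],[49,0]]
[[6,9],[12,0],[41,8],[47,12],[48,7],[49,0]]
[[6,9],[12,0],[18,10],[19,0],[41,8],[47,12],[48,7],[49,0]]
[[6,9],[12,0],[18,10],[28,0],[41,8],[47,12],[48,7],[49,0]]
[[6,9],[12,0],[16,11],[19,10],[28,0],[41,8],[47,12],[48,7],[49,0]]
[[6,9],[12,0],[16,11],[19,10],[28,0],[33,8],[47,12],[48,7],[49,0]]
[[6,9],[12,0],[16,11],[19,10],[26,12],[31,0],[33,8],[47,12],[48,7],[49,0]]
[[6,9],[12,0],[16,11],[19,10],[26,12],[31,0],[33,8],[43,20],[49,0]]
[[6,9],[12,0],[16,11],[19,10],[26,12],[31,0],[33,8],[35,9],[43,20],[49,0]]
[[6,9],[12,0],[16,11],[19,10],[26,12],[31,0],[33,8],[35,9],[43,20],[49,0]]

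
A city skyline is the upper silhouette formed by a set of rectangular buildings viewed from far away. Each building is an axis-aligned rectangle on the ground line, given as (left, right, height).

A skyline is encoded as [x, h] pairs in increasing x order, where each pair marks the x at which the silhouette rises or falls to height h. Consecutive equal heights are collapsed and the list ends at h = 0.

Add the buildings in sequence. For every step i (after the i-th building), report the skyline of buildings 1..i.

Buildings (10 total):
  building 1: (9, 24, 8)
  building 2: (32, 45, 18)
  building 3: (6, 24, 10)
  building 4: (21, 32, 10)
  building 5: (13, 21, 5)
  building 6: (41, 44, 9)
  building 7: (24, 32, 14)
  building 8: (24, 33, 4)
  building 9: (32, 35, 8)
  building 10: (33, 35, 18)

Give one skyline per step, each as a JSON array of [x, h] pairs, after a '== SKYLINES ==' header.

== SKYLINES ==
[[9,8],[24,0]]
[[9,8],[24,0],[32,18],[45,0]]
[[6,10],[24,0],[32,18],[45,0]]
[[6,10],[32,18],[45,0]]
[[6,10],[32,18],[45,0]]
[[6,10],[32,18],[45,0]]
[[6,10],[24,14],[32,18],[45,0]]
[[6,10],[24,14],[32,18],[45,0]]
[[6,10],[24,14],[32,18],[45,0]]
[[6,10],[24,14],[32,18],[45,0]]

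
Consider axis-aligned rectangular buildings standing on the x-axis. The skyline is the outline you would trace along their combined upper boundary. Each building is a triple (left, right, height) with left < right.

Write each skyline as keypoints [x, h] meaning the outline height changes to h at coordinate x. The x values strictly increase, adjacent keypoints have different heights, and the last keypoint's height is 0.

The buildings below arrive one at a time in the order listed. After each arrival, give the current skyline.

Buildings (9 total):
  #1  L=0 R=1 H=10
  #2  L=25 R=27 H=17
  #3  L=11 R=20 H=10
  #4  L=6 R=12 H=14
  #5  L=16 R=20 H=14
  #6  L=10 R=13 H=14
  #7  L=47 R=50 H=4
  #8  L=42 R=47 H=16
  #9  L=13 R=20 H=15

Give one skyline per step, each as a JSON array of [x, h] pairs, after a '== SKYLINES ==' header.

== SKYLINES ==
[[0,10],[1,0]]
[[0,10],[1,0],[25,17],[27,0]]
[[0,10],[1,0],[11,10],[20,0],[25,17],[27,0]]
[[0,10],[1,0],[6,14],[12,10],[20,0],[25,17],[27,0]]
[[0,10],[1,0],[6,14],[12,10],[16,14],[20,0],[25,17],[27,0]]
[[0,10],[1,0],[6,14],[13,10],[16,14],[20,0],[25,17],[27,0]]
[[0,10],[1,0],[6,14],[13,10],[16,14],[20,0],[25,17],[27,0],[47,4],[50,0]]
[[0,10],[1,0],[6,14],[13,10],[16,14],[20,0],[25,17],[27,0],[42,16],[47,4],[50,0]]
[[0,10],[1,0],[6,14],[13,15],[20,0],[25,17],[27,0],[42,16],[47,4],[50,0]]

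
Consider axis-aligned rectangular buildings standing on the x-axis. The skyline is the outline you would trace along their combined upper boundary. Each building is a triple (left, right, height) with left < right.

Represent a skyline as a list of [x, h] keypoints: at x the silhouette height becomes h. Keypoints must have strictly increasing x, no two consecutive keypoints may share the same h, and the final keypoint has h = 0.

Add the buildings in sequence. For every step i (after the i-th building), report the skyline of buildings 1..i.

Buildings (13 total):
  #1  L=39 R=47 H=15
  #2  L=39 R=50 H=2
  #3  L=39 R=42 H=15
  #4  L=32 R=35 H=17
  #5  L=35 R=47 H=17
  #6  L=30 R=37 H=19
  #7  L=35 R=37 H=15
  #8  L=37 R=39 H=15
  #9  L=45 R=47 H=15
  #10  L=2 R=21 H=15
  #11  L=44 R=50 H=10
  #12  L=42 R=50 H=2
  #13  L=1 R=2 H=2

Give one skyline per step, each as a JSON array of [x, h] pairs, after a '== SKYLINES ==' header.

== SKYLINES ==
[[39,15],[47,0]]
[[39,15],[47,2],[50,0]]
[[39,15],[47,2],[50,0]]
[[32,17],[35,0],[39,15],[47,2],[50,0]]
[[32,17],[47,2],[50,0]]
[[30,19],[37,17],[47,2],[50,0]]
[[30,19],[37,17],[47,2],[50,0]]
[[30,19],[37,17],[47,2],[50,0]]
[[30,19],[37,17],[47,2],[50,0]]
[[2,15],[21,0],[30,19],[37,17],[47,2],[50,0]]
[[2,15],[21,0],[30,19],[37,17],[47,10],[50,0]]
[[2,15],[21,0],[30,19],[37,17],[47,10],[50,0]]
[[1,2],[2,15],[21,0],[30,19],[37,17],[47,10],[50,0]]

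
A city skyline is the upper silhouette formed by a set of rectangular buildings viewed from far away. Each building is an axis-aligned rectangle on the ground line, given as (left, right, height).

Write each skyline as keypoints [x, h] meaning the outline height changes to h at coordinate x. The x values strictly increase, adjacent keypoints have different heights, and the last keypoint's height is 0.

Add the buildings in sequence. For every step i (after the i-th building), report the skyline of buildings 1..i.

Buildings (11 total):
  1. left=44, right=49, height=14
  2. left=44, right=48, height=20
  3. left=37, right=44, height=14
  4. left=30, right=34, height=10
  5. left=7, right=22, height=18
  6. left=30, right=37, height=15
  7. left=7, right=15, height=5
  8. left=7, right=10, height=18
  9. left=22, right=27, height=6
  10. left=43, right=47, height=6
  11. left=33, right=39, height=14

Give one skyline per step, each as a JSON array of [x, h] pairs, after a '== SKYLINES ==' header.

== SKYLINES ==
[[44,14],[49,0]]
[[44,20],[48,14],[49,0]]
[[37,14],[44,20],[48,14],[49,0]]
[[30,10],[34,0],[37,14],[44,20],[48,14],[49,0]]
[[7,18],[22,0],[30,10],[34,0],[37,14],[44,20],[48,14],[49,0]]
[[7,18],[22,0],[30,15],[37,14],[44,20],[48,14],[49,0]]
[[7,18],[22,0],[30,15],[37,14],[44,20],[48,14],[49,0]]
[[7,18],[22,0],[30,15],[37,14],[44,20],[48,14],[49,0]]
[[7,18],[22,6],[27,0],[30,15],[37,14],[44,20],[48,14],[49,0]]
[[7,18],[22,6],[27,0],[30,15],[37,14],[44,20],[48,14],[49,0]]
[[7,18],[22,6],[27,0],[30,15],[37,14],[44,20],[48,14],[49,0]]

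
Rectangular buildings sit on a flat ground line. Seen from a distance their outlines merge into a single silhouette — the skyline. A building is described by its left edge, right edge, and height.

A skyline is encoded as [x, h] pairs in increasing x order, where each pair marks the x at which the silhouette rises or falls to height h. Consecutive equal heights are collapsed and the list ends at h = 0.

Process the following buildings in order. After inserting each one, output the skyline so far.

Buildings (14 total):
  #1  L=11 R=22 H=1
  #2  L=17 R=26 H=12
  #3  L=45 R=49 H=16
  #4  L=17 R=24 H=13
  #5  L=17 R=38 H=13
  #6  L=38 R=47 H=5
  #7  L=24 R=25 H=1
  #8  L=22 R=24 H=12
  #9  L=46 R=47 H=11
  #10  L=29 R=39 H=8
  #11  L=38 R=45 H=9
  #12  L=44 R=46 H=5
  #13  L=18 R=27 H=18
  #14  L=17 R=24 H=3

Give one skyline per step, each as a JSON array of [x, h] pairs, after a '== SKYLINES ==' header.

== SKYLINES ==
[[11,1],[22,0]]
[[11,1],[17,12],[26,0]]
[[11,1],[17,12],[26,0],[45,16],[49,0]]
[[11,1],[17,13],[24,12],[26,0],[45,16],[49,0]]
[[11,1],[17,13],[38,0],[45,16],[49,0]]
[[11,1],[17,13],[38,5],[45,16],[49,0]]
[[11,1],[17,13],[38,5],[45,16],[49,0]]
[[11,1],[17,13],[38,5],[45,16],[49,0]]
[[11,1],[17,13],[38,5],[45,16],[49,0]]
[[11,1],[17,13],[38,8],[39,5],[45,16],[49,0]]
[[11,1],[17,13],[38,9],[45,16],[49,0]]
[[11,1],[17,13],[38,9],[45,16],[49,0]]
[[11,1],[17,13],[18,18],[27,13],[38,9],[45,16],[49,0]]
[[11,1],[17,13],[18,18],[27,13],[38,9],[45,16],[49,0]]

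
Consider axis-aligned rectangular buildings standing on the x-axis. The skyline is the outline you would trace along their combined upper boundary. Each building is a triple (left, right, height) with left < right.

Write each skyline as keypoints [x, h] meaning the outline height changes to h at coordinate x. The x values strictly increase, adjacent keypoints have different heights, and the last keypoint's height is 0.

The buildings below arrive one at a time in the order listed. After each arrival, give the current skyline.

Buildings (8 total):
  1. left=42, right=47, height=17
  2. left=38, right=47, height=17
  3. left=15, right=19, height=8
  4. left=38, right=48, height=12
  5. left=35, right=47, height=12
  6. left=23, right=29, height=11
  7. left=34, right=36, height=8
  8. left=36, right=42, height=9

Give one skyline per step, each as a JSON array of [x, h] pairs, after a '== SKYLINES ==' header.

== SKYLINES ==
[[42,17],[47,0]]
[[38,17],[47,0]]
[[15,8],[19,0],[38,17],[47,0]]
[[15,8],[19,0],[38,17],[47,12],[48,0]]
[[15,8],[19,0],[35,12],[38,17],[47,12],[48,0]]
[[15,8],[19,0],[23,11],[29,0],[35,12],[38,17],[47,12],[48,0]]
[[15,8],[19,0],[23,11],[29,0],[34,8],[35,12],[38,17],[47,12],[48,0]]
[[15,8],[19,0],[23,11],[29,0],[34,8],[35,12],[38,17],[47,12],[48,0]]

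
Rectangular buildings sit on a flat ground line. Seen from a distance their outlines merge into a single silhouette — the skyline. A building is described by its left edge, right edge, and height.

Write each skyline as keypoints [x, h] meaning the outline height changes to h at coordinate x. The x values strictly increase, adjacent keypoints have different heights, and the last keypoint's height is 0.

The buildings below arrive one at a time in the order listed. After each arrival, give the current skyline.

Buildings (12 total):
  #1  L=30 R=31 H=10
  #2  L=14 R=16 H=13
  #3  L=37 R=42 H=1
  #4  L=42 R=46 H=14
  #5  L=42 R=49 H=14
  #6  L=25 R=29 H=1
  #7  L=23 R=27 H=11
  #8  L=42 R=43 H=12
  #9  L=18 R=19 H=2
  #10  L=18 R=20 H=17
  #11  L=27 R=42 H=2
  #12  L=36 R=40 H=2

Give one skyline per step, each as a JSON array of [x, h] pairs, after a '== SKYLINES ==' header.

== SKYLINES ==
[[30,10],[31,0]]
[[14,13],[16,0],[30,10],[31,0]]
[[14,13],[16,0],[30,10],[31,0],[37,1],[42,0]]
[[14,13],[16,0],[30,10],[31,0],[37,1],[42,14],[46,0]]
[[14,13],[16,0],[30,10],[31,0],[37,1],[42,14],[49,0]]
[[14,13],[16,0],[25,1],[29,0],[30,10],[31,0],[37,1],[42,14],[49,0]]
[[14,13],[16,0],[23,11],[27,1],[29,0],[30,10],[31,0],[37,1],[42,14],[49,0]]
[[14,13],[16,0],[23,11],[27,1],[29,0],[30,10],[31,0],[37,1],[42,14],[49,0]]
[[14,13],[16,0],[18,2],[19,0],[23,11],[27,1],[29,0],[30,10],[31,0],[37,1],[42,14],[49,0]]
[[14,13],[16,0],[18,17],[20,0],[23,11],[27,1],[29,0],[30,10],[31,0],[37,1],[42,14],[49,0]]
[[14,13],[16,0],[18,17],[20,0],[23,11],[27,2],[30,10],[31,2],[42,14],[49,0]]
[[14,13],[16,0],[18,17],[20,0],[23,11],[27,2],[30,10],[31,2],[42,14],[49,0]]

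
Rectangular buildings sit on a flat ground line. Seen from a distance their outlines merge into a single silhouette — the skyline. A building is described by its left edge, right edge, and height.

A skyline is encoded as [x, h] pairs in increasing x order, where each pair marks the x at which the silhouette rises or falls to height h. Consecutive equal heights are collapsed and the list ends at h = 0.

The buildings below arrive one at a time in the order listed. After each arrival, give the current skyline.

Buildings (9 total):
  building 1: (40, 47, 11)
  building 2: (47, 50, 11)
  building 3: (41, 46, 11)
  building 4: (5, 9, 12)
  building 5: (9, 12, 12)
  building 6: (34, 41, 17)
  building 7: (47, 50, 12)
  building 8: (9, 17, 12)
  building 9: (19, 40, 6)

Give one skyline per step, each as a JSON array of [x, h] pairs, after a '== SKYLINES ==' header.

== SKYLINES ==
[[40,11],[47,0]]
[[40,11],[50,0]]
[[40,11],[50,0]]
[[5,12],[9,0],[40,11],[50,0]]
[[5,12],[12,0],[40,11],[50,0]]
[[5,12],[12,0],[34,17],[41,11],[50,0]]
[[5,12],[12,0],[34,17],[41,11],[47,12],[50,0]]
[[5,12],[17,0],[34,17],[41,11],[47,12],[50,0]]
[[5,12],[17,0],[19,6],[34,17],[41,11],[47,12],[50,0]]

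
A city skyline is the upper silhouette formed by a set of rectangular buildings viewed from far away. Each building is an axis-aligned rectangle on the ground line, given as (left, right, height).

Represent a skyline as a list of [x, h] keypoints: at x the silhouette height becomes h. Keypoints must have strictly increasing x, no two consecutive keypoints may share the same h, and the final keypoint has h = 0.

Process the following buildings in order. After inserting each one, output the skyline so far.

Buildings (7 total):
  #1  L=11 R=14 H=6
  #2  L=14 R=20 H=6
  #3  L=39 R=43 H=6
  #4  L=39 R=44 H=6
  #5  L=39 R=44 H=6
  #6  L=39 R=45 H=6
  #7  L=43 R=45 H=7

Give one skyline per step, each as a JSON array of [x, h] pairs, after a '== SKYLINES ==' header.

== SKYLINES ==
[[11,6],[14,0]]
[[11,6],[20,0]]
[[11,6],[20,0],[39,6],[43,0]]
[[11,6],[20,0],[39,6],[44,0]]
[[11,6],[20,0],[39,6],[44,0]]
[[11,6],[20,0],[39,6],[45,0]]
[[11,6],[20,0],[39,6],[43,7],[45,0]]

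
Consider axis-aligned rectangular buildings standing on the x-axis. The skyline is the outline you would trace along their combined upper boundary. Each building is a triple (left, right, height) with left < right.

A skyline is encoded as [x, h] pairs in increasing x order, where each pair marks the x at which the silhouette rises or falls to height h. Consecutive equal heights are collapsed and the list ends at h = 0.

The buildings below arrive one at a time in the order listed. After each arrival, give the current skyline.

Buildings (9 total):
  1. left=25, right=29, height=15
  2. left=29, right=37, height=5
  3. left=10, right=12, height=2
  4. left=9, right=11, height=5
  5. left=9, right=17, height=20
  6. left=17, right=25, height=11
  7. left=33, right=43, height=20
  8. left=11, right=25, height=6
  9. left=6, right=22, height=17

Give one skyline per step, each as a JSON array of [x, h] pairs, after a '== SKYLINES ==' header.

== SKYLINES ==
[[25,15],[29,0]]
[[25,15],[29,5],[37,0]]
[[10,2],[12,0],[25,15],[29,5],[37,0]]
[[9,5],[11,2],[12,0],[25,15],[29,5],[37,0]]
[[9,20],[17,0],[25,15],[29,5],[37,0]]
[[9,20],[17,11],[25,15],[29,5],[37,0]]
[[9,20],[17,11],[25,15],[29,5],[33,20],[43,0]]
[[9,20],[17,11],[25,15],[29,5],[33,20],[43,0]]
[[6,17],[9,20],[17,17],[22,11],[25,15],[29,5],[33,20],[43,0]]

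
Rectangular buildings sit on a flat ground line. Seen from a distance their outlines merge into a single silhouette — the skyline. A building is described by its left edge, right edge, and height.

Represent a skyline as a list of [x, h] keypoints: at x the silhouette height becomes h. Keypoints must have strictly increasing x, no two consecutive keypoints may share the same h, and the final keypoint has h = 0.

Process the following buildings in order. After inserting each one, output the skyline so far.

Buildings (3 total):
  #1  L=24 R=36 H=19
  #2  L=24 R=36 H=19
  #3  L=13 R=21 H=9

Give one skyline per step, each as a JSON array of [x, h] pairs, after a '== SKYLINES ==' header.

== SKYLINES ==
[[24,19],[36,0]]
[[24,19],[36,0]]
[[13,9],[21,0],[24,19],[36,0]]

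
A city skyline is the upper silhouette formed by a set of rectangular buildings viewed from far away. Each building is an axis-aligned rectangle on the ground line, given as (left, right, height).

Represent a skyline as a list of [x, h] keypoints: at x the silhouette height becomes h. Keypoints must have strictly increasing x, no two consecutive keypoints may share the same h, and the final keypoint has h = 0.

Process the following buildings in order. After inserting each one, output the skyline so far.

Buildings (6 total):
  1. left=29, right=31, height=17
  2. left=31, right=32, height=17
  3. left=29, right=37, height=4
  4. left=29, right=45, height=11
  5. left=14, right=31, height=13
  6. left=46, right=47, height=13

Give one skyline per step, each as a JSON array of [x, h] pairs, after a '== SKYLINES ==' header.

== SKYLINES ==
[[29,17],[31,0]]
[[29,17],[32,0]]
[[29,17],[32,4],[37,0]]
[[29,17],[32,11],[45,0]]
[[14,13],[29,17],[32,11],[45,0]]
[[14,13],[29,17],[32,11],[45,0],[46,13],[47,0]]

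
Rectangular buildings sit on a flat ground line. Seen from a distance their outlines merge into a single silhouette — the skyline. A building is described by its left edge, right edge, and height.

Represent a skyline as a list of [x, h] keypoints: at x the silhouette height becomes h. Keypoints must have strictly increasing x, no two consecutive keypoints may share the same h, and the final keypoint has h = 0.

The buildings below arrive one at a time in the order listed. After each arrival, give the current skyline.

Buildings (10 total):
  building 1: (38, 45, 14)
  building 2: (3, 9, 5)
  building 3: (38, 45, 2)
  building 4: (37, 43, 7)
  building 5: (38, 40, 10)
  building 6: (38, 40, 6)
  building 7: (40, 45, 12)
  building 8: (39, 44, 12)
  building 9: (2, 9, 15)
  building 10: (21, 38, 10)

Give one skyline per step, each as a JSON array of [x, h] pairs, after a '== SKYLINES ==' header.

== SKYLINES ==
[[38,14],[45,0]]
[[3,5],[9,0],[38,14],[45,0]]
[[3,5],[9,0],[38,14],[45,0]]
[[3,5],[9,0],[37,7],[38,14],[45,0]]
[[3,5],[9,0],[37,7],[38,14],[45,0]]
[[3,5],[9,0],[37,7],[38,14],[45,0]]
[[3,5],[9,0],[37,7],[38,14],[45,0]]
[[3,5],[9,0],[37,7],[38,14],[45,0]]
[[2,15],[9,0],[37,7],[38,14],[45,0]]
[[2,15],[9,0],[21,10],[38,14],[45,0]]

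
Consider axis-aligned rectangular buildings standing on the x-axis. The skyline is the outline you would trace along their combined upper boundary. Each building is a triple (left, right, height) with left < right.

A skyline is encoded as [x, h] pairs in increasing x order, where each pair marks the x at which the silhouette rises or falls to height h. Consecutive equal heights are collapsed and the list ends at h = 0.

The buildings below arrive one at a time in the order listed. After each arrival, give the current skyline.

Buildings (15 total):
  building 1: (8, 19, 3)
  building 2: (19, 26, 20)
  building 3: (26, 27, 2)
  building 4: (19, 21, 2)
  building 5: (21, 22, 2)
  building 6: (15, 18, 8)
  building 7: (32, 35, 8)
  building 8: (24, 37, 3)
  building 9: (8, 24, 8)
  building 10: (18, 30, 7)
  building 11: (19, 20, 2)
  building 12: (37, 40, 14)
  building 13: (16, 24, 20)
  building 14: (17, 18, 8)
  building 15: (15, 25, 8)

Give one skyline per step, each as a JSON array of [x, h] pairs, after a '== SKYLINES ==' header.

== SKYLINES ==
[[8,3],[19,0]]
[[8,3],[19,20],[26,0]]
[[8,3],[19,20],[26,2],[27,0]]
[[8,3],[19,20],[26,2],[27,0]]
[[8,3],[19,20],[26,2],[27,0]]
[[8,3],[15,8],[18,3],[19,20],[26,2],[27,0]]
[[8,3],[15,8],[18,3],[19,20],[26,2],[27,0],[32,8],[35,0]]
[[8,3],[15,8],[18,3],[19,20],[26,3],[32,8],[35,3],[37,0]]
[[8,8],[19,20],[26,3],[32,8],[35,3],[37,0]]
[[8,8],[19,20],[26,7],[30,3],[32,8],[35,3],[37,0]]
[[8,8],[19,20],[26,7],[30,3],[32,8],[35,3],[37,0]]
[[8,8],[19,20],[26,7],[30,3],[32,8],[35,3],[37,14],[40,0]]
[[8,8],[16,20],[26,7],[30,3],[32,8],[35,3],[37,14],[40,0]]
[[8,8],[16,20],[26,7],[30,3],[32,8],[35,3],[37,14],[40,0]]
[[8,8],[16,20],[26,7],[30,3],[32,8],[35,3],[37,14],[40,0]]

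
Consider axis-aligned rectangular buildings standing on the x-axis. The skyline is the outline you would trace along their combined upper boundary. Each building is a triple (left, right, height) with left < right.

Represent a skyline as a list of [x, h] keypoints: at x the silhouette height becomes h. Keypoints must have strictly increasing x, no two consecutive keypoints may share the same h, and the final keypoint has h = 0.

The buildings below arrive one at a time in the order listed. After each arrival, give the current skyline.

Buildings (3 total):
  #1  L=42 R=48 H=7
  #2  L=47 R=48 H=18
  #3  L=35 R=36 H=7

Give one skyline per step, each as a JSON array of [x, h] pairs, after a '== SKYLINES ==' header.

== SKYLINES ==
[[42,7],[48,0]]
[[42,7],[47,18],[48,0]]
[[35,7],[36,0],[42,7],[47,18],[48,0]]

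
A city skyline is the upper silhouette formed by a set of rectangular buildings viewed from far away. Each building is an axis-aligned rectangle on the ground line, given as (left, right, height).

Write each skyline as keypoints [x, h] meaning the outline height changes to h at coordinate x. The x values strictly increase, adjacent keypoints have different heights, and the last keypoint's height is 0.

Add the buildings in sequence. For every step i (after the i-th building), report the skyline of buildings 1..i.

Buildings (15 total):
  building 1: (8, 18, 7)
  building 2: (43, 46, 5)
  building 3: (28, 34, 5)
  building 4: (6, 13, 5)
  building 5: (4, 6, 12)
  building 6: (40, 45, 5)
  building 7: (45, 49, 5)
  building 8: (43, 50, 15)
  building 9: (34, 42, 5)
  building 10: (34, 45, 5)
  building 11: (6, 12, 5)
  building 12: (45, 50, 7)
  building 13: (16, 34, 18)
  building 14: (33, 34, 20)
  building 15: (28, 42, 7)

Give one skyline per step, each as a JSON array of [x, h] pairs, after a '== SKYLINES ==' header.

== SKYLINES ==
[[8,7],[18,0]]
[[8,7],[18,0],[43,5],[46,0]]
[[8,7],[18,0],[28,5],[34,0],[43,5],[46,0]]
[[6,5],[8,7],[18,0],[28,5],[34,0],[43,5],[46,0]]
[[4,12],[6,5],[8,7],[18,0],[28,5],[34,0],[43,5],[46,0]]
[[4,12],[6,5],[8,7],[18,0],[28,5],[34,0],[40,5],[46,0]]
[[4,12],[6,5],[8,7],[18,0],[28,5],[34,0],[40,5],[49,0]]
[[4,12],[6,5],[8,7],[18,0],[28,5],[34,0],[40,5],[43,15],[50,0]]
[[4,12],[6,5],[8,7],[18,0],[28,5],[43,15],[50,0]]
[[4,12],[6,5],[8,7],[18,0],[28,5],[43,15],[50,0]]
[[4,12],[6,5],[8,7],[18,0],[28,5],[43,15],[50,0]]
[[4,12],[6,5],[8,7],[18,0],[28,5],[43,15],[50,0]]
[[4,12],[6,5],[8,7],[16,18],[34,5],[43,15],[50,0]]
[[4,12],[6,5],[8,7],[16,18],[33,20],[34,5],[43,15],[50,0]]
[[4,12],[6,5],[8,7],[16,18],[33,20],[34,7],[42,5],[43,15],[50,0]]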